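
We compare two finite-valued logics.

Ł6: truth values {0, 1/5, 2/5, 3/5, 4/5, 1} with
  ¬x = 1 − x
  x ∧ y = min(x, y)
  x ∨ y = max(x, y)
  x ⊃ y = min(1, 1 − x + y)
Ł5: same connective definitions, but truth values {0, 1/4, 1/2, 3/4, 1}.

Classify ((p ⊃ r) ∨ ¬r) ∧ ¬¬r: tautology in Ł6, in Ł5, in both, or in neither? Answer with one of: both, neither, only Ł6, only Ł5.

neither

In Ł6: at p = 0, r = 0 the value is 0 — not a tautology.
In Ł5: at p = 0, r = 0 the value is 0 — not a tautology.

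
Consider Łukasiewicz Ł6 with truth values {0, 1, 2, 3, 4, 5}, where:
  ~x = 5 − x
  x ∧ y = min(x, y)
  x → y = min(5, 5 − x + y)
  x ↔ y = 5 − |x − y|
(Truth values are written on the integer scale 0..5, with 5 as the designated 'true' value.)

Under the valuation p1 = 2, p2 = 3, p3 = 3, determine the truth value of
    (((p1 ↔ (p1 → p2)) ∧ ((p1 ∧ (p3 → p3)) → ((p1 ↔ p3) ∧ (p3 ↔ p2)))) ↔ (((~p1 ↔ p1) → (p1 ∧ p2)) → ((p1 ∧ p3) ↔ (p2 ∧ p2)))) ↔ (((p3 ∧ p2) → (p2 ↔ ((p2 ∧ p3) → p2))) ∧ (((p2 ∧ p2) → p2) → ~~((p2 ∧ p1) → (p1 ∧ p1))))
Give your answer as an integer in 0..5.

p1 → p2 = 2 → 3 = 5
p1 ↔ (p1 → p2) = 2 ↔ 5 = 2
p3 → p3 = 3 → 3 = 5
p1 ∧ (p3 → p3) = 2 ∧ 5 = 2
p1 ↔ p3 = 2 ↔ 3 = 4
p3 ↔ p2 = 3 ↔ 3 = 5
(p1 ↔ p3) ∧ (p3 ↔ p2) = 4 ∧ 5 = 4
(p1 ∧ (p3 → p3)) → ((p1 ↔ p3) ∧ (p3 ↔ p2)) = 2 → 4 = 5
(p1 ↔ (p1 → p2)) ∧ ((p1 ∧ (p3 → p3)) → ((p1 ↔ p3) ∧ (p3 ↔ p2))) = 2 ∧ 5 = 2
~p1 = ~2 = 3
~p1 ↔ p1 = 3 ↔ 2 = 4
p1 ∧ p2 = 2 ∧ 3 = 2
(~p1 ↔ p1) → (p1 ∧ p2) = 4 → 2 = 3
p1 ∧ p3 = 2 ∧ 3 = 2
p2 ∧ p2 = 3 ∧ 3 = 3
(p1 ∧ p3) ↔ (p2 ∧ p2) = 2 ↔ 3 = 4
((~p1 ↔ p1) → (p1 ∧ p2)) → ((p1 ∧ p3) ↔ (p2 ∧ p2)) = 3 → 4 = 5
((p1 ↔ (p1 → p2)) ∧ ((p1 ∧ (p3 → p3)) → ((p1 ↔ p3) ∧ (p3 ↔ p2)))) ↔ (((~p1 ↔ p1) → (p1 ∧ p2)) → ((p1 ∧ p3) ↔ (p2 ∧ p2))) = 2 ↔ 5 = 2
p3 ∧ p2 = 3 ∧ 3 = 3
p2 ∧ p3 = 3 ∧ 3 = 3
(p2 ∧ p3) → p2 = 3 → 3 = 5
p2 ↔ ((p2 ∧ p3) → p2) = 3 ↔ 5 = 3
(p3 ∧ p2) → (p2 ↔ ((p2 ∧ p3) → p2)) = 3 → 3 = 5
p2 ∧ p2 = 3 ∧ 3 = 3
(p2 ∧ p2) → p2 = 3 → 3 = 5
p2 ∧ p1 = 3 ∧ 2 = 2
p1 ∧ p1 = 2 ∧ 2 = 2
(p2 ∧ p1) → (p1 ∧ p1) = 2 → 2 = 5
~((p2 ∧ p1) → (p1 ∧ p1)) = ~5 = 0
~~((p2 ∧ p1) → (p1 ∧ p1)) = ~0 = 5
((p2 ∧ p2) → p2) → ~~((p2 ∧ p1) → (p1 ∧ p1)) = 5 → 5 = 5
((p3 ∧ p2) → (p2 ↔ ((p2 ∧ p3) → p2))) ∧ (((p2 ∧ p2) → p2) → ~~((p2 ∧ p1) → (p1 ∧ p1))) = 5 ∧ 5 = 5
(((p1 ↔ (p1 → p2)) ∧ ((p1 ∧ (p3 → p3)) → ((p1 ↔ p3) ∧ (p3 ↔ p2)))) ↔ (((~p1 ↔ p1) → (p1 ∧ p2)) → ((p1 ∧ p3) ↔ (p2 ∧ p2)))) ↔ (((p3 ∧ p2) → (p2 ↔ ((p2 ∧ p3) → p2))) ∧ (((p2 ∧ p2) → p2) → ~~((p2 ∧ p1) → (p1 ∧ p1)))) = 2 ↔ 5 = 2

2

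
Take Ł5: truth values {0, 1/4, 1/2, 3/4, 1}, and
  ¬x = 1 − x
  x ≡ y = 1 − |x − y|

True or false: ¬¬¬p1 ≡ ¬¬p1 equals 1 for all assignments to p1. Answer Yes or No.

No

Counterexample: take p1 = 0.
¬p1 = ¬0 = 1
¬¬p1 = ¬1 = 0
¬¬¬p1 = ¬0 = 1
¬¬p1 = ¬1 = 0
¬¬¬p1 ≡ ¬¬p1 = 1 ≡ 0 = 0
This gives 0 ≠ 1.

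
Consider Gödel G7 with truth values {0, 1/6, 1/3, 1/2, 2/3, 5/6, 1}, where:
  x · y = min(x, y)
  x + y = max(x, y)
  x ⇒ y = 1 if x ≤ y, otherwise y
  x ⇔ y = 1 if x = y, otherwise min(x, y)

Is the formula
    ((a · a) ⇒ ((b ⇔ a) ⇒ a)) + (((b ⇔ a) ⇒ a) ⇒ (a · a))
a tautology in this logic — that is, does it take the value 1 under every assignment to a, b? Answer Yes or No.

At a = 1/6, b = 5/6, for instance:
a · a = 1/6 · 1/6 = 1/6
b ⇔ a = 5/6 ⇔ 1/6 = 1/6
(b ⇔ a) ⇒ a = 1/6 ⇒ 1/6 = 1
(a · a) ⇒ ((b ⇔ a) ⇒ a) = 1/6 ⇒ 1 = 1
((b ⇔ a) ⇒ a) ⇒ (a · a) = 1 ⇒ 1/6 = 1/6
((a · a) ⇒ ((b ⇔ a) ⇒ a)) + (((b ⇔ a) ⇒ a) ⇒ (a · a)) = 1 + 1/6 = 1
and checking the remaining 48 assignments likewise gives ≥ 1 in every case.

Yes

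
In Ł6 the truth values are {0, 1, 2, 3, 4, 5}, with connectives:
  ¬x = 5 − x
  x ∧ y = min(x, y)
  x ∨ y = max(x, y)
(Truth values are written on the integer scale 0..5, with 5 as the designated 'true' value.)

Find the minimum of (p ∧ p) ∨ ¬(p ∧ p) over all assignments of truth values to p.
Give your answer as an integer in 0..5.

3

Take p = 2:
p ∧ p = 2 ∧ 2 = 2
p ∧ p = 2 ∧ 2 = 2
¬(p ∧ p) = ¬2 = 3
(p ∧ p) ∨ ¬(p ∧ p) = 2 ∨ 3 = 3
No assignment yields a value below 3, so this is the minimum.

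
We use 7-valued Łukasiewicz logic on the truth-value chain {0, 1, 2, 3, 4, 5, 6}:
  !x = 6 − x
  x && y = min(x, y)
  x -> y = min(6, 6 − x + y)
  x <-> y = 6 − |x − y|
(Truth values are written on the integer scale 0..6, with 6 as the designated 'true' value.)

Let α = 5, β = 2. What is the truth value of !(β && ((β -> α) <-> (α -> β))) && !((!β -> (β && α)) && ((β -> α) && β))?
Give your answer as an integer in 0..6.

4

β -> α = 2 -> 5 = 6
α -> β = 5 -> 2 = 3
(β -> α) <-> (α -> β) = 6 <-> 3 = 3
β && ((β -> α) <-> (α -> β)) = 2 && 3 = 2
!(β && ((β -> α) <-> (α -> β))) = !2 = 4
!β = !2 = 4
β && α = 2 && 5 = 2
!β -> (β && α) = 4 -> 2 = 4
β -> α = 2 -> 5 = 6
(β -> α) && β = 6 && 2 = 2
(!β -> (β && α)) && ((β -> α) && β) = 4 && 2 = 2
!((!β -> (β && α)) && ((β -> α) && β)) = !2 = 4
!(β && ((β -> α) <-> (α -> β))) && !((!β -> (β && α)) && ((β -> α) && β)) = 4 && 4 = 4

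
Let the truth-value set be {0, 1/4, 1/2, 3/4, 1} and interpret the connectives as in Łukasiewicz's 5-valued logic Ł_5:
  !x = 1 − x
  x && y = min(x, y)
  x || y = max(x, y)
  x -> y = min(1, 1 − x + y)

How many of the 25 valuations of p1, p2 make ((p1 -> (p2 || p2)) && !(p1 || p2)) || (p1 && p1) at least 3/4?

14

value 1: 6 assignments (counts)
value 3/4: 8 assignments (counts)
value 1/2: 7 assignments
value 1/4: 3 assignments
value 0: 1 assignment
So 14 of the 25 assignments meet the threshold.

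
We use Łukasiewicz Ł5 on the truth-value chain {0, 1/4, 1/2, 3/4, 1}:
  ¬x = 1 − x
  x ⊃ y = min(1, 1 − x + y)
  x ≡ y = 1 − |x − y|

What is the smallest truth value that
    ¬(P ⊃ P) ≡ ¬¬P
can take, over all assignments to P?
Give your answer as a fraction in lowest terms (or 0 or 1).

0

Take P = 1:
P ⊃ P = 1 ⊃ 1 = 1
¬(P ⊃ P) = ¬1 = 0
¬P = ¬1 = 0
¬¬P = ¬0 = 1
¬(P ⊃ P) ≡ ¬¬P = 0 ≡ 1 = 0
No assignment yields a value below 0, so this is the minimum.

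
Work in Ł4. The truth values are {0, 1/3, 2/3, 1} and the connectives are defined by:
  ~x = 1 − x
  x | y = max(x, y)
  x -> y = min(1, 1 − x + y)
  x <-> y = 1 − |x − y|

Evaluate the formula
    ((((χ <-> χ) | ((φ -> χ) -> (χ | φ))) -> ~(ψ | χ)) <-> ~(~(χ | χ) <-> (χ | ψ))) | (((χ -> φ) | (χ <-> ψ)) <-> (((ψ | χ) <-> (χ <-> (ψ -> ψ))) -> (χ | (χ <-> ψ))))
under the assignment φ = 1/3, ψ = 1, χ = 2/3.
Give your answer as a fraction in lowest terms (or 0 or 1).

2/3

χ <-> χ = 2/3 <-> 2/3 = 1
φ -> χ = 1/3 -> 2/3 = 1
χ | φ = 2/3 | 1/3 = 2/3
(φ -> χ) -> (χ | φ) = 1 -> 2/3 = 2/3
(χ <-> χ) | ((φ -> χ) -> (χ | φ)) = 1 | 2/3 = 1
ψ | χ = 1 | 2/3 = 1
~(ψ | χ) = ~1 = 0
((χ <-> χ) | ((φ -> χ) -> (χ | φ))) -> ~(ψ | χ) = 1 -> 0 = 0
χ | χ = 2/3 | 2/3 = 2/3
~(χ | χ) = ~2/3 = 1/3
χ | ψ = 2/3 | 1 = 1
~(χ | χ) <-> (χ | ψ) = 1/3 <-> 1 = 1/3
~(~(χ | χ) <-> (χ | ψ)) = ~1/3 = 2/3
(((χ <-> χ) | ((φ -> χ) -> (χ | φ))) -> ~(ψ | χ)) <-> ~(~(χ | χ) <-> (χ | ψ)) = 0 <-> 2/3 = 1/3
χ -> φ = 2/3 -> 1/3 = 2/3
χ <-> ψ = 2/3 <-> 1 = 2/3
(χ -> φ) | (χ <-> ψ) = 2/3 | 2/3 = 2/3
ψ | χ = 1 | 2/3 = 1
ψ -> ψ = 1 -> 1 = 1
χ <-> (ψ -> ψ) = 2/3 <-> 1 = 2/3
(ψ | χ) <-> (χ <-> (ψ -> ψ)) = 1 <-> 2/3 = 2/3
χ <-> ψ = 2/3 <-> 1 = 2/3
χ | (χ <-> ψ) = 2/3 | 2/3 = 2/3
((ψ | χ) <-> (χ <-> (ψ -> ψ))) -> (χ | (χ <-> ψ)) = 2/3 -> 2/3 = 1
((χ -> φ) | (χ <-> ψ)) <-> (((ψ | χ) <-> (χ <-> (ψ -> ψ))) -> (χ | (χ <-> ψ))) = 2/3 <-> 1 = 2/3
((((χ <-> χ) | ((φ -> χ) -> (χ | φ))) -> ~(ψ | χ)) <-> ~(~(χ | χ) <-> (χ | ψ))) | (((χ -> φ) | (χ <-> ψ)) <-> (((ψ | χ) <-> (χ <-> (ψ -> ψ))) -> (χ | (χ <-> ψ)))) = 1/3 | 2/3 = 2/3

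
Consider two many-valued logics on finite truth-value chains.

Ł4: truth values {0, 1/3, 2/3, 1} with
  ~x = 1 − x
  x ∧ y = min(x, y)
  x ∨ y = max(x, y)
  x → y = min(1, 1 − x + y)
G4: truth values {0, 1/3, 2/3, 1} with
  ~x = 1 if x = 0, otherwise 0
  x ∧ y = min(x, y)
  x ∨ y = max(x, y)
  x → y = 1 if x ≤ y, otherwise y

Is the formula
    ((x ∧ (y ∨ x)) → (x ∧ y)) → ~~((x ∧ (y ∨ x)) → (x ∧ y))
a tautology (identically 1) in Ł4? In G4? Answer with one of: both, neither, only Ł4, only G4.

In Ł4: every assignment gives 1 — tautology.
In G4: every assignment gives 1 — tautology.

both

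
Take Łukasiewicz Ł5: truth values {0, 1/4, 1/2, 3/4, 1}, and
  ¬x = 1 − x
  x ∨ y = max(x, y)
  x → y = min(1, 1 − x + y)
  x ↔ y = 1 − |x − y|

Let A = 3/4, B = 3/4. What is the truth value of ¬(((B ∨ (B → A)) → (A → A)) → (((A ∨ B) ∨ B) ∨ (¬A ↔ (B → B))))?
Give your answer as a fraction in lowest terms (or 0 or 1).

1/4

B → A = 3/4 → 3/4 = 1
B ∨ (B → A) = 3/4 ∨ 1 = 1
A → A = 3/4 → 3/4 = 1
(B ∨ (B → A)) → (A → A) = 1 → 1 = 1
A ∨ B = 3/4 ∨ 3/4 = 3/4
(A ∨ B) ∨ B = 3/4 ∨ 3/4 = 3/4
¬A = ¬3/4 = 1/4
B → B = 3/4 → 3/4 = 1
¬A ↔ (B → B) = 1/4 ↔ 1 = 1/4
((A ∨ B) ∨ B) ∨ (¬A ↔ (B → B)) = 3/4 ∨ 1/4 = 3/4
((B ∨ (B → A)) → (A → A)) → (((A ∨ B) ∨ B) ∨ (¬A ↔ (B → B))) = 1 → 3/4 = 3/4
¬(((B ∨ (B → A)) → (A → A)) → (((A ∨ B) ∨ B) ∨ (¬A ↔ (B → B)))) = ¬3/4 = 1/4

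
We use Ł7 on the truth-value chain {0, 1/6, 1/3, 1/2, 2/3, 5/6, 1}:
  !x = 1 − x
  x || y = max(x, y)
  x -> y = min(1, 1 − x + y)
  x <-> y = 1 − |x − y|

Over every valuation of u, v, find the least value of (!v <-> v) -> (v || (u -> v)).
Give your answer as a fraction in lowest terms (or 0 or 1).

1/2

Take u = 1, v = 1/2:
!v = !1/2 = 1/2
!v <-> v = 1/2 <-> 1/2 = 1
u -> v = 1 -> 1/2 = 1/2
v || (u -> v) = 1/2 || 1/2 = 1/2
(!v <-> v) -> (v || (u -> v)) = 1 -> 1/2 = 1/2
No assignment yields a value below 1/2, so this is the minimum.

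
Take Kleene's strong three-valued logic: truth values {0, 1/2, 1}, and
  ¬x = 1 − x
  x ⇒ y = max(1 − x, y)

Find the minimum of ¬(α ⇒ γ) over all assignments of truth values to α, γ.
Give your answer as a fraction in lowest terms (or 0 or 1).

Take α = 0, γ = 0:
α ⇒ γ = 0 ⇒ 0 = 1
¬(α ⇒ γ) = ¬1 = 0
No assignment yields a value below 0, so this is the minimum.

0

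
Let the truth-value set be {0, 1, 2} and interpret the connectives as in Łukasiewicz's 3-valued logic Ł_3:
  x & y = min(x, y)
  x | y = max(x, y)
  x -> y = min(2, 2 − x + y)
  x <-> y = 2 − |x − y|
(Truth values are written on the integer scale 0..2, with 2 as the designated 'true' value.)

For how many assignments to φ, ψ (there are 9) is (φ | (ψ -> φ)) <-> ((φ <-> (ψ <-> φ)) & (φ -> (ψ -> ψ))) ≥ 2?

3

φ = 0, ψ = 0 ↦ 0  <
φ = 0, ψ = 1 ↦ 2  ≥
φ = 0, ψ = 2 ↦ 0  <
φ = 1, ψ = 0 ↦ 2  ≥
φ = 1, ψ = 1 ↦ 1  <
φ = 1, ψ = 2 ↦ 1  <
φ = 2, ψ = 0 ↦ 0  <
φ = 2, ψ = 1 ↦ 1  <
φ = 2, ψ = 2 ↦ 2  ≥
So 3 of the 9 assignments meet the threshold.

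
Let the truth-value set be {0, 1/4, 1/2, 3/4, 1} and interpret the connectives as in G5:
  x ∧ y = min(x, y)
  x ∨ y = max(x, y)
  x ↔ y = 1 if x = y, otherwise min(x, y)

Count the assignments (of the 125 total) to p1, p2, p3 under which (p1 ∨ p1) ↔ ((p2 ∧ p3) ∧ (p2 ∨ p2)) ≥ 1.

25

value 1: 25 assignments (counts)
value 3/4: 4 assignments
value 1/2: 14 assignments
value 1/4: 30 assignments
value 0: 52 assignments
So 25 of the 125 assignments meet the threshold.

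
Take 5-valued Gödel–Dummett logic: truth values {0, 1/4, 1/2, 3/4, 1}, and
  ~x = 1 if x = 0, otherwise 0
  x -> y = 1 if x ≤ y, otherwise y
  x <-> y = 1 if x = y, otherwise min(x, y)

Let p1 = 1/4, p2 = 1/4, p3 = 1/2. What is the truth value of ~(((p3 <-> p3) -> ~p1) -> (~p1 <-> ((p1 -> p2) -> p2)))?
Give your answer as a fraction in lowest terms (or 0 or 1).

p3 <-> p3 = 1/2 <-> 1/2 = 1
~p1 = ~1/4 = 0
(p3 <-> p3) -> ~p1 = 1 -> 0 = 0
~p1 = ~1/4 = 0
p1 -> p2 = 1/4 -> 1/4 = 1
(p1 -> p2) -> p2 = 1 -> 1/4 = 1/4
~p1 <-> ((p1 -> p2) -> p2) = 0 <-> 1/4 = 0
((p3 <-> p3) -> ~p1) -> (~p1 <-> ((p1 -> p2) -> p2)) = 0 -> 0 = 1
~(((p3 <-> p3) -> ~p1) -> (~p1 <-> ((p1 -> p2) -> p2))) = ~1 = 0

0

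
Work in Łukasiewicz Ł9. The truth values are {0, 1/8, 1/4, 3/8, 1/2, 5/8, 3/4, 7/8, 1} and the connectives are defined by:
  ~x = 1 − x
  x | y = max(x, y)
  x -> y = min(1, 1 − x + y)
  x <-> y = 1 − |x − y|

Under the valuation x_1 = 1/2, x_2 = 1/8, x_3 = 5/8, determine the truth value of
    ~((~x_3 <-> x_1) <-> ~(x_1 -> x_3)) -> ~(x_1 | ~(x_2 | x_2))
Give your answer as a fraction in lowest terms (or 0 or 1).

~x_3 = ~5/8 = 3/8
~x_3 <-> x_1 = 3/8 <-> 1/2 = 7/8
x_1 -> x_3 = 1/2 -> 5/8 = 1
~(x_1 -> x_3) = ~1 = 0
(~x_3 <-> x_1) <-> ~(x_1 -> x_3) = 7/8 <-> 0 = 1/8
~((~x_3 <-> x_1) <-> ~(x_1 -> x_3)) = ~1/8 = 7/8
x_2 | x_2 = 1/8 | 1/8 = 1/8
~(x_2 | x_2) = ~1/8 = 7/8
x_1 | ~(x_2 | x_2) = 1/2 | 7/8 = 7/8
~(x_1 | ~(x_2 | x_2)) = ~7/8 = 1/8
~((~x_3 <-> x_1) <-> ~(x_1 -> x_3)) -> ~(x_1 | ~(x_2 | x_2)) = 7/8 -> 1/8 = 1/4

1/4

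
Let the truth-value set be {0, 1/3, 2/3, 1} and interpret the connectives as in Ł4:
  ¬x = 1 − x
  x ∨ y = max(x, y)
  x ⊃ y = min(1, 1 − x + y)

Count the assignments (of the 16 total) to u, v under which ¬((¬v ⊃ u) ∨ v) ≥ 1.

u = 0, v = 0 ↦ 1  ≥
u = 0, v = 1/3 ↦ 2/3  <
u = 0, v = 2/3 ↦ 1/3  <
u = 0, v = 1 ↦ 0  <
u = 1/3, v = 0 ↦ 2/3  <
u = 1/3, v = 1/3 ↦ 1/3  <
u = 1/3, v = 2/3 ↦ 0  <
u = 1/3, v = 1 ↦ 0  <
u = 2/3, v = 0 ↦ 1/3  <
u = 2/3, v = 1/3 ↦ 0  <
u = 2/3, v = 2/3 ↦ 0  <
u = 2/3, v = 1 ↦ 0  <
u = 1, v = 0 ↦ 0  <
u = 1, v = 1/3 ↦ 0  <
u = 1, v = 2/3 ↦ 0  <
u = 1, v = 1 ↦ 0  <
So 1 of the 16 assignments meets the threshold.

1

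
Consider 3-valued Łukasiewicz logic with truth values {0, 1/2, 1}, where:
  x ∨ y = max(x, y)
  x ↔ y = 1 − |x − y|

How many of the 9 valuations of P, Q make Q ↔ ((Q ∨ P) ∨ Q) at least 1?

6

P = 0, Q = 0 ↦ 1  ≥
P = 0, Q = 1/2 ↦ 1  ≥
P = 0, Q = 1 ↦ 1  ≥
P = 1/2, Q = 0 ↦ 1/2  <
P = 1/2, Q = 1/2 ↦ 1  ≥
P = 1/2, Q = 1 ↦ 1  ≥
P = 1, Q = 0 ↦ 0  <
P = 1, Q = 1/2 ↦ 1/2  <
P = 1, Q = 1 ↦ 1  ≥
So 6 of the 9 assignments meet the threshold.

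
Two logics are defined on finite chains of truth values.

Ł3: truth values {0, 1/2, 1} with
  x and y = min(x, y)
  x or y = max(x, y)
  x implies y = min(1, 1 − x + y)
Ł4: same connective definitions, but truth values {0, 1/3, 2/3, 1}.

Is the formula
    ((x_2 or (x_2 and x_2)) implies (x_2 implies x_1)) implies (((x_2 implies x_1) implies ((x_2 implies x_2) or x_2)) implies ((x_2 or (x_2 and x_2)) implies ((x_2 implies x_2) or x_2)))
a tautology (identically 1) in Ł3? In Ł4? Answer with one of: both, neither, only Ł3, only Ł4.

both

In Ł3: every assignment gives 1 — tautology.
In Ł4: every assignment gives 1 — tautology.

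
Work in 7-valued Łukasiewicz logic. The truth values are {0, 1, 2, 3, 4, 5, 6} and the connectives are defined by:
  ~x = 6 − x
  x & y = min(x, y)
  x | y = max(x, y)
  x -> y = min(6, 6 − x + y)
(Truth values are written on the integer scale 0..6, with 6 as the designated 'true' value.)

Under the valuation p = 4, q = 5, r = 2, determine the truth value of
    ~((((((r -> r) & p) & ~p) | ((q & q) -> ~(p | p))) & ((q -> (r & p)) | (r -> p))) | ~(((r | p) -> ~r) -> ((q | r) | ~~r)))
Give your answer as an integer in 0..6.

3

r -> r = 2 -> 2 = 6
(r -> r) & p = 6 & 4 = 4
~p = ~4 = 2
((r -> r) & p) & ~p = 4 & 2 = 2
q & q = 5 & 5 = 5
p | p = 4 | 4 = 4
~(p | p) = ~4 = 2
(q & q) -> ~(p | p) = 5 -> 2 = 3
(((r -> r) & p) & ~p) | ((q & q) -> ~(p | p)) = 2 | 3 = 3
r & p = 2 & 4 = 2
q -> (r & p) = 5 -> 2 = 3
r -> p = 2 -> 4 = 6
(q -> (r & p)) | (r -> p) = 3 | 6 = 6
((((r -> r) & p) & ~p) | ((q & q) -> ~(p | p))) & ((q -> (r & p)) | (r -> p)) = 3 & 6 = 3
r | p = 2 | 4 = 4
~r = ~2 = 4
(r | p) -> ~r = 4 -> 4 = 6
q | r = 5 | 2 = 5
~r = ~2 = 4
~~r = ~4 = 2
(q | r) | ~~r = 5 | 2 = 5
((r | p) -> ~r) -> ((q | r) | ~~r) = 6 -> 5 = 5
~(((r | p) -> ~r) -> ((q | r) | ~~r)) = ~5 = 1
(((((r -> r) & p) & ~p) | ((q & q) -> ~(p | p))) & ((q -> (r & p)) | (r -> p))) | ~(((r | p) -> ~r) -> ((q | r) | ~~r)) = 3 | 1 = 3
~((((((r -> r) & p) & ~p) | ((q & q) -> ~(p | p))) & ((q -> (r & p)) | (r -> p))) | ~(((r | p) -> ~r) -> ((q | r) | ~~r))) = ~3 = 3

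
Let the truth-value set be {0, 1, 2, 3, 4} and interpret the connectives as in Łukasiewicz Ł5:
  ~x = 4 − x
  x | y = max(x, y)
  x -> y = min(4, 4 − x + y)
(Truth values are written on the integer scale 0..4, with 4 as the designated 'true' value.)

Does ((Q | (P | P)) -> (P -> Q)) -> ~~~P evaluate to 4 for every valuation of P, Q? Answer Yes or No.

Counterexample: take P = 1, Q = 0.
P | P = 1 | 1 = 1
Q | (P | P) = 0 | 1 = 1
P -> Q = 1 -> 0 = 3
(Q | (P | P)) -> (P -> Q) = 1 -> 3 = 4
~P = ~1 = 3
~~P = ~3 = 1
~~~P = ~1 = 3
((Q | (P | P)) -> (P -> Q)) -> ~~~P = 4 -> 3 = 3
This gives 3 ≠ 4.

No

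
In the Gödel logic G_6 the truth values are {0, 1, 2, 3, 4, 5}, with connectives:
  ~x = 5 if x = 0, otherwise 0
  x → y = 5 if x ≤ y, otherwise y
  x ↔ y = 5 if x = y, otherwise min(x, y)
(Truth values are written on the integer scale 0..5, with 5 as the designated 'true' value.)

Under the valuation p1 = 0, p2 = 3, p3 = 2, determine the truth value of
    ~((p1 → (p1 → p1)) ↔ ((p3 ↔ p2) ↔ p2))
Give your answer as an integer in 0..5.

0

p1 → p1 = 0 → 0 = 5
p1 → (p1 → p1) = 0 → 5 = 5
p3 ↔ p2 = 2 ↔ 3 = 2
(p3 ↔ p2) ↔ p2 = 2 ↔ 3 = 2
(p1 → (p1 → p1)) ↔ ((p3 ↔ p2) ↔ p2) = 5 ↔ 2 = 2
~((p1 → (p1 → p1)) ↔ ((p3 ↔ p2) ↔ p2)) = ~2 = 0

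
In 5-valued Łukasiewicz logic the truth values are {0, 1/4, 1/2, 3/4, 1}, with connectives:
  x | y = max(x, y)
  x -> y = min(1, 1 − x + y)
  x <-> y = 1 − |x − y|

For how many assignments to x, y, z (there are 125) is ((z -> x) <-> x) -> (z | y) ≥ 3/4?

value 1: 95 assignments (counts)
value 3/4: 16 assignments (counts)
value 1/2: 9 assignments
value 1/4: 4 assignments
value 0: 1 assignment
So 111 of the 125 assignments meet the threshold.

111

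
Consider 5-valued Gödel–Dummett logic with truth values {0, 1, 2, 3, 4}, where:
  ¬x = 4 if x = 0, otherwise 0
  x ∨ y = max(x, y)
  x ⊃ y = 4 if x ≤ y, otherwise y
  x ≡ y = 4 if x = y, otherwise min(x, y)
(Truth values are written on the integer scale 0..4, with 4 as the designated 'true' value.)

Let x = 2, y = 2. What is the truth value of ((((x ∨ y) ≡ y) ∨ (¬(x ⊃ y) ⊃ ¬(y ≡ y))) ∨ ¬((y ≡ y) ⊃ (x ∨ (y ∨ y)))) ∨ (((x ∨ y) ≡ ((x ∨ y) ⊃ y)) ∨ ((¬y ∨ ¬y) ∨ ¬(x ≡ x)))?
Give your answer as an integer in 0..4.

4

x ∨ y = 2 ∨ 2 = 2
(x ∨ y) ≡ y = 2 ≡ 2 = 4
x ⊃ y = 2 ⊃ 2 = 4
¬(x ⊃ y) = ¬4 = 0
y ≡ y = 2 ≡ 2 = 4
¬(y ≡ y) = ¬4 = 0
¬(x ⊃ y) ⊃ ¬(y ≡ y) = 0 ⊃ 0 = 4
((x ∨ y) ≡ y) ∨ (¬(x ⊃ y) ⊃ ¬(y ≡ y)) = 4 ∨ 4 = 4
y ≡ y = 2 ≡ 2 = 4
y ∨ y = 2 ∨ 2 = 2
x ∨ (y ∨ y) = 2 ∨ 2 = 2
(y ≡ y) ⊃ (x ∨ (y ∨ y)) = 4 ⊃ 2 = 2
¬((y ≡ y) ⊃ (x ∨ (y ∨ y))) = ¬2 = 0
(((x ∨ y) ≡ y) ∨ (¬(x ⊃ y) ⊃ ¬(y ≡ y))) ∨ ¬((y ≡ y) ⊃ (x ∨ (y ∨ y))) = 4 ∨ 0 = 4
x ∨ y = 2 ∨ 2 = 2
x ∨ y = 2 ∨ 2 = 2
(x ∨ y) ⊃ y = 2 ⊃ 2 = 4
(x ∨ y) ≡ ((x ∨ y) ⊃ y) = 2 ≡ 4 = 2
¬y = ¬2 = 0
¬y = ¬2 = 0
¬y ∨ ¬y = 0 ∨ 0 = 0
x ≡ x = 2 ≡ 2 = 4
¬(x ≡ x) = ¬4 = 0
(¬y ∨ ¬y) ∨ ¬(x ≡ x) = 0 ∨ 0 = 0
((x ∨ y) ≡ ((x ∨ y) ⊃ y)) ∨ ((¬y ∨ ¬y) ∨ ¬(x ≡ x)) = 2 ∨ 0 = 2
((((x ∨ y) ≡ y) ∨ (¬(x ⊃ y) ⊃ ¬(y ≡ y))) ∨ ¬((y ≡ y) ⊃ (x ∨ (y ∨ y)))) ∨ (((x ∨ y) ≡ ((x ∨ y) ⊃ y)) ∨ ((¬y ∨ ¬y) ∨ ¬(x ≡ x))) = 4 ∨ 2 = 4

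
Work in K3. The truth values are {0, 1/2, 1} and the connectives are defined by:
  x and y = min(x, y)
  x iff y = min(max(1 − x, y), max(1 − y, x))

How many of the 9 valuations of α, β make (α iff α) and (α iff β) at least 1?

α = 0, β = 0 ↦ 1  ≥
α = 0, β = 1/2 ↦ 1/2  <
α = 0, β = 1 ↦ 0  <
α = 1/2, β = 0 ↦ 1/2  <
α = 1/2, β = 1/2 ↦ 1/2  <
α = 1/2, β = 1 ↦ 1/2  <
α = 1, β = 0 ↦ 0  <
α = 1, β = 1/2 ↦ 1/2  <
α = 1, β = 1 ↦ 1  ≥
So 2 of the 9 assignments meet the threshold.

2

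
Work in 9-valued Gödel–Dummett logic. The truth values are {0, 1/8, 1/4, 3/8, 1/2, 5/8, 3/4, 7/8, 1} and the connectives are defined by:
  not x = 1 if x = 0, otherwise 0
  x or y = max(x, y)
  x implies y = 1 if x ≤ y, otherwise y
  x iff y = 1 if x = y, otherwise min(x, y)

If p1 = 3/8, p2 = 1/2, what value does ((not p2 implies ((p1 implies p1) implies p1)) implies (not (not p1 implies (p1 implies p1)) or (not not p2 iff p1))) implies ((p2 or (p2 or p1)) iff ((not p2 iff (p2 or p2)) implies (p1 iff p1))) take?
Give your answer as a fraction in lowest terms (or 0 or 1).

1

not p2 = not 1/2 = 0
p1 implies p1 = 3/8 implies 3/8 = 1
(p1 implies p1) implies p1 = 1 implies 3/8 = 3/8
not p2 implies ((p1 implies p1) implies p1) = 0 implies 3/8 = 1
not p1 = not 3/8 = 0
p1 implies p1 = 3/8 implies 3/8 = 1
not p1 implies (p1 implies p1) = 0 implies 1 = 1
not (not p1 implies (p1 implies p1)) = not 1 = 0
not p2 = not 1/2 = 0
not not p2 = not 0 = 1
not not p2 iff p1 = 1 iff 3/8 = 3/8
not (not p1 implies (p1 implies p1)) or (not not p2 iff p1) = 0 or 3/8 = 3/8
(not p2 implies ((p1 implies p1) implies p1)) implies (not (not p1 implies (p1 implies p1)) or (not not p2 iff p1)) = 1 implies 3/8 = 3/8
p2 or p1 = 1/2 or 3/8 = 1/2
p2 or (p2 or p1) = 1/2 or 1/2 = 1/2
not p2 = not 1/2 = 0
p2 or p2 = 1/2 or 1/2 = 1/2
not p2 iff (p2 or p2) = 0 iff 1/2 = 0
p1 iff p1 = 3/8 iff 3/8 = 1
(not p2 iff (p2 or p2)) implies (p1 iff p1) = 0 implies 1 = 1
(p2 or (p2 or p1)) iff ((not p2 iff (p2 or p2)) implies (p1 iff p1)) = 1/2 iff 1 = 1/2
((not p2 implies ((p1 implies p1) implies p1)) implies (not (not p1 implies (p1 implies p1)) or (not not p2 iff p1))) implies ((p2 or (p2 or p1)) iff ((not p2 iff (p2 or p2)) implies (p1 iff p1))) = 3/8 implies 1/2 = 1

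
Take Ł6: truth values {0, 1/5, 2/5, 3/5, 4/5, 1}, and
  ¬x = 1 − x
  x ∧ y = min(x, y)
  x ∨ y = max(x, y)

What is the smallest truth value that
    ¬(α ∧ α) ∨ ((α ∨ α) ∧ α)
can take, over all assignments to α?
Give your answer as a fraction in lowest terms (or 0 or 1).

3/5

Take α = 2/5:
α ∧ α = 2/5 ∧ 2/5 = 2/5
¬(α ∧ α) = ¬2/5 = 3/5
α ∨ α = 2/5 ∨ 2/5 = 2/5
(α ∨ α) ∧ α = 2/5 ∧ 2/5 = 2/5
¬(α ∧ α) ∨ ((α ∨ α) ∧ α) = 3/5 ∨ 2/5 = 3/5
No assignment yields a value below 3/5, so this is the minimum.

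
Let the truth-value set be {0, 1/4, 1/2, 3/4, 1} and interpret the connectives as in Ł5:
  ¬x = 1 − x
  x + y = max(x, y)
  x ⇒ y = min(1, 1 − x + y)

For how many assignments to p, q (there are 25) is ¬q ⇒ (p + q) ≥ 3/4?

value 1: 18 assignments (counts)
value 3/4: 2 assignments (counts)
value 1/2: 3 assignments
value 1/4: 1 assignment
value 0: 1 assignment
So 20 of the 25 assignments meet the threshold.

20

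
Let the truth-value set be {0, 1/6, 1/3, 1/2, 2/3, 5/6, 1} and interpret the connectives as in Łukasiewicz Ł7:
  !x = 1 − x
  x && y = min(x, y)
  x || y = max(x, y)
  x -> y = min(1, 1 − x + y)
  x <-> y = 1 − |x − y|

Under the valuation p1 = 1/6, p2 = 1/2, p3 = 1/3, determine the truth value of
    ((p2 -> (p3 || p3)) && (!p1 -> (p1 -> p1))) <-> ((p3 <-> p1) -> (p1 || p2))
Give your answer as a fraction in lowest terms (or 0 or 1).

5/6

p3 || p3 = 1/3 || 1/3 = 1/3
p2 -> (p3 || p3) = 1/2 -> 1/3 = 5/6
!p1 = !1/6 = 5/6
p1 -> p1 = 1/6 -> 1/6 = 1
!p1 -> (p1 -> p1) = 5/6 -> 1 = 1
(p2 -> (p3 || p3)) && (!p1 -> (p1 -> p1)) = 5/6 && 1 = 5/6
p3 <-> p1 = 1/3 <-> 1/6 = 5/6
p1 || p2 = 1/6 || 1/2 = 1/2
(p3 <-> p1) -> (p1 || p2) = 5/6 -> 1/2 = 2/3
((p2 -> (p3 || p3)) && (!p1 -> (p1 -> p1))) <-> ((p3 <-> p1) -> (p1 || p2)) = 5/6 <-> 2/3 = 5/6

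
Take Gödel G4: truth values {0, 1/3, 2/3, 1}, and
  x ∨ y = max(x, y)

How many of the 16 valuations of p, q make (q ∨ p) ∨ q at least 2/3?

12

p = 0, q = 0 ↦ 0  <
p = 0, q = 1/3 ↦ 1/3  <
p = 0, q = 2/3 ↦ 2/3  ≥
p = 0, q = 1 ↦ 1  ≥
p = 1/3, q = 0 ↦ 1/3  <
p = 1/3, q = 1/3 ↦ 1/3  <
p = 1/3, q = 2/3 ↦ 2/3  ≥
p = 1/3, q = 1 ↦ 1  ≥
p = 2/3, q = 0 ↦ 2/3  ≥
p = 2/3, q = 1/3 ↦ 2/3  ≥
p = 2/3, q = 2/3 ↦ 2/3  ≥
p = 2/3, q = 1 ↦ 1  ≥
p = 1, q = 0 ↦ 1  ≥
p = 1, q = 1/3 ↦ 1  ≥
p = 1, q = 2/3 ↦ 1  ≥
p = 1, q = 1 ↦ 1  ≥
So 12 of the 16 assignments meet the threshold.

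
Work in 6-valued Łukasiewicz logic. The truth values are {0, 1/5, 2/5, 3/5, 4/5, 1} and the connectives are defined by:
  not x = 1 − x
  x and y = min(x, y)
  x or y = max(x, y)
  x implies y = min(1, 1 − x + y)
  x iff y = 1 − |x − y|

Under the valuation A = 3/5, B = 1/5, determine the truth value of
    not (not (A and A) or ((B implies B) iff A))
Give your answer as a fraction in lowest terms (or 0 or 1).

A and A = 3/5 and 3/5 = 3/5
not (A and A) = not 3/5 = 2/5
B implies B = 1/5 implies 1/5 = 1
(B implies B) iff A = 1 iff 3/5 = 3/5
not (A and A) or ((B implies B) iff A) = 2/5 or 3/5 = 3/5
not (not (A and A) or ((B implies B) iff A)) = not 3/5 = 2/5

2/5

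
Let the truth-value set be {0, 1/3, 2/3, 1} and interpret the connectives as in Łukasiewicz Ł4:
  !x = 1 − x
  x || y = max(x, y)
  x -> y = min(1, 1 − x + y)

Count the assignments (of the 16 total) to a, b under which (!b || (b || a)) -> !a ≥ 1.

6

a = 0, b = 0 ↦ 1  ≥
a = 0, b = 1/3 ↦ 1  ≥
a = 0, b = 2/3 ↦ 1  ≥
a = 0, b = 1 ↦ 1  ≥
a = 1/3, b = 0 ↦ 2/3  <
a = 1/3, b = 1/3 ↦ 1  ≥
a = 1/3, b = 2/3 ↦ 1  ≥
a = 1/3, b = 1 ↦ 2/3  <
a = 2/3, b = 0 ↦ 1/3  <
a = 2/3, b = 1/3 ↦ 2/3  <
a = 2/3, b = 2/3 ↦ 2/3  <
a = 2/3, b = 1 ↦ 1/3  <
a = 1, b = 0 ↦ 0  <
a = 1, b = 1/3 ↦ 0  <
a = 1, b = 2/3 ↦ 0  <
a = 1, b = 1 ↦ 0  <
So 6 of the 16 assignments meet the threshold.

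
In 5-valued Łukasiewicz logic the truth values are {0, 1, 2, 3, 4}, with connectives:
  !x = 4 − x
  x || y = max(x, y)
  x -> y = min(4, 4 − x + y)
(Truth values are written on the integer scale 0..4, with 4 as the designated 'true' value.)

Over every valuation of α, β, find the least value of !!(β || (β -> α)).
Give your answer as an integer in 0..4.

Take α = 0, β = 2:
β -> α = 2 -> 0 = 2
β || (β -> α) = 2 || 2 = 2
!(β || (β -> α)) = !2 = 2
!!(β || (β -> α)) = !2 = 2
No assignment yields a value below 2, so this is the minimum.

2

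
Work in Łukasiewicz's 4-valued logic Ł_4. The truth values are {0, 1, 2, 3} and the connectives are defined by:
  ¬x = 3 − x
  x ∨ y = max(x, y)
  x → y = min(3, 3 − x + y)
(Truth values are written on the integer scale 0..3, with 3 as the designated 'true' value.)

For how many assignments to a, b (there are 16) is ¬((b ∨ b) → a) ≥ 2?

a = 0, b = 0 ↦ 0  <
a = 0, b = 1 ↦ 1  <
a = 0, b = 2 ↦ 2  ≥
a = 0, b = 3 ↦ 3  ≥
a = 1, b = 0 ↦ 0  <
a = 1, b = 1 ↦ 0  <
a = 1, b = 2 ↦ 1  <
a = 1, b = 3 ↦ 2  ≥
a = 2, b = 0 ↦ 0  <
a = 2, b = 1 ↦ 0  <
a = 2, b = 2 ↦ 0  <
a = 2, b = 3 ↦ 1  <
a = 3, b = 0 ↦ 0  <
a = 3, b = 1 ↦ 0  <
a = 3, b = 2 ↦ 0  <
a = 3, b = 3 ↦ 0  <
So 3 of the 16 assignments meet the threshold.

3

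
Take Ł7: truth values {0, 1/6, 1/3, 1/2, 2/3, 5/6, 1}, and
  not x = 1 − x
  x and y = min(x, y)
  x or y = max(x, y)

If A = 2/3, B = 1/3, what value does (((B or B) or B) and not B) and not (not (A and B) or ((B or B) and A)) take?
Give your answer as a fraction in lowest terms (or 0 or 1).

1/3

B or B = 1/3 or 1/3 = 1/3
(B or B) or B = 1/3 or 1/3 = 1/3
not B = not 1/3 = 2/3
((B or B) or B) and not B = 1/3 and 2/3 = 1/3
A and B = 2/3 and 1/3 = 1/3
not (A and B) = not 1/3 = 2/3
B or B = 1/3 or 1/3 = 1/3
(B or B) and A = 1/3 and 2/3 = 1/3
not (A and B) or ((B or B) and A) = 2/3 or 1/3 = 2/3
not (not (A and B) or ((B or B) and A)) = not 2/3 = 1/3
(((B or B) or B) and not B) and not (not (A and B) or ((B or B) and A)) = 1/3 and 1/3 = 1/3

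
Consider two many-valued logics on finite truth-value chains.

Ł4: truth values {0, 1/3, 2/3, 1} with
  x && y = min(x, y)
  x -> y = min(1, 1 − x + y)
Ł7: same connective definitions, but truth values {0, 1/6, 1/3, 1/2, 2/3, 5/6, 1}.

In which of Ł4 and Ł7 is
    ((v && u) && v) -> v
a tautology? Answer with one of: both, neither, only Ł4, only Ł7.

In Ł4: every assignment gives 1 — tautology.
In Ł7: every assignment gives 1 — tautology.

both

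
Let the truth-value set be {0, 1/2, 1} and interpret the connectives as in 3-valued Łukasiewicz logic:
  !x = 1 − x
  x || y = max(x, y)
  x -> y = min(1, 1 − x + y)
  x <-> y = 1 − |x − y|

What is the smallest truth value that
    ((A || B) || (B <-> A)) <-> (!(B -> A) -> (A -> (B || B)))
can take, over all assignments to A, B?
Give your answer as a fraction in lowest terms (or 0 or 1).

Take A = 0, B = 1/2:
A || B = 0 || 1/2 = 1/2
B <-> A = 1/2 <-> 0 = 1/2
(A || B) || (B <-> A) = 1/2 || 1/2 = 1/2
B -> A = 1/2 -> 0 = 1/2
!(B -> A) = !1/2 = 1/2
B || B = 1/2 || 1/2 = 1/2
A -> (B || B) = 0 -> 1/2 = 1
!(B -> A) -> (A -> (B || B)) = 1/2 -> 1 = 1
((A || B) || (B <-> A)) <-> (!(B -> A) -> (A -> (B || B))) = 1/2 <-> 1 = 1/2
No assignment yields a value below 1/2, so this is the minimum.

1/2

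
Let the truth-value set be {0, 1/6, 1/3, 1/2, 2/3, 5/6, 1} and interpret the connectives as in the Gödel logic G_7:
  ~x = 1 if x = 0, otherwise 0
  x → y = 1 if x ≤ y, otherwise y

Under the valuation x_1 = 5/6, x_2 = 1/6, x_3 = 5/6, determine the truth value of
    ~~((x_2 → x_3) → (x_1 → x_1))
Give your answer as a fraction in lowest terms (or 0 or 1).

1

x_2 → x_3 = 1/6 → 5/6 = 1
x_1 → x_1 = 5/6 → 5/6 = 1
(x_2 → x_3) → (x_1 → x_1) = 1 → 1 = 1
~((x_2 → x_3) → (x_1 → x_1)) = ~1 = 0
~~((x_2 → x_3) → (x_1 → x_1)) = ~0 = 1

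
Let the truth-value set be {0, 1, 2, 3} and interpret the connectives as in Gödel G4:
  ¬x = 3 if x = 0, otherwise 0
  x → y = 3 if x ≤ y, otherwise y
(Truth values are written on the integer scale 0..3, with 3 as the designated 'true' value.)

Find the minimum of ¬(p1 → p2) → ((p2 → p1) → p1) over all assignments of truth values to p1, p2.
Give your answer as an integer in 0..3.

1

Take p1 = 1, p2 = 0:
p1 → p2 = 1 → 0 = 0
¬(p1 → p2) = ¬0 = 3
p2 → p1 = 0 → 1 = 3
(p2 → p1) → p1 = 3 → 1 = 1
¬(p1 → p2) → ((p2 → p1) → p1) = 3 → 1 = 1
No assignment yields a value below 1, so this is the minimum.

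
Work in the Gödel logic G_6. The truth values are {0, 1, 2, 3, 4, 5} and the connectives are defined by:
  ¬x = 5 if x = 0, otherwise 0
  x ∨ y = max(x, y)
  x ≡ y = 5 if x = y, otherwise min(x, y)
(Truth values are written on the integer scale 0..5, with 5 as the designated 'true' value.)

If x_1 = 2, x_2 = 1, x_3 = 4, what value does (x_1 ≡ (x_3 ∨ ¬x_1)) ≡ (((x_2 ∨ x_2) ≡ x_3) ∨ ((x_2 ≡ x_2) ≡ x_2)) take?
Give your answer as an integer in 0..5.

¬x_1 = ¬2 = 0
x_3 ∨ ¬x_1 = 4 ∨ 0 = 4
x_1 ≡ (x_3 ∨ ¬x_1) = 2 ≡ 4 = 2
x_2 ∨ x_2 = 1 ∨ 1 = 1
(x_2 ∨ x_2) ≡ x_3 = 1 ≡ 4 = 1
x_2 ≡ x_2 = 1 ≡ 1 = 5
(x_2 ≡ x_2) ≡ x_2 = 5 ≡ 1 = 1
((x_2 ∨ x_2) ≡ x_3) ∨ ((x_2 ≡ x_2) ≡ x_2) = 1 ∨ 1 = 1
(x_1 ≡ (x_3 ∨ ¬x_1)) ≡ (((x_2 ∨ x_2) ≡ x_3) ∨ ((x_2 ≡ x_2) ≡ x_2)) = 2 ≡ 1 = 1

1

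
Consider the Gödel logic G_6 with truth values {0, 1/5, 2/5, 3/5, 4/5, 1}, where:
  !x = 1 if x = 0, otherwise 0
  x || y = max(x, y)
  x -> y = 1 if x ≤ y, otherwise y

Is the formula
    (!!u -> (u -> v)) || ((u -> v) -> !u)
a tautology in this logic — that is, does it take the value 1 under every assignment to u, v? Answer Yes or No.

Counterexample: take u = 2/5, v = 1/5.
!u = !2/5 = 0
!!u = !0 = 1
u -> v = 2/5 -> 1/5 = 1/5
!!u -> (u -> v) = 1 -> 1/5 = 1/5
u -> v = 2/5 -> 1/5 = 1/5
!u = !2/5 = 0
(u -> v) -> !u = 1/5 -> 0 = 0
(!!u -> (u -> v)) || ((u -> v) -> !u) = 1/5 || 0 = 1/5
This gives 1/5 ≠ 1.

No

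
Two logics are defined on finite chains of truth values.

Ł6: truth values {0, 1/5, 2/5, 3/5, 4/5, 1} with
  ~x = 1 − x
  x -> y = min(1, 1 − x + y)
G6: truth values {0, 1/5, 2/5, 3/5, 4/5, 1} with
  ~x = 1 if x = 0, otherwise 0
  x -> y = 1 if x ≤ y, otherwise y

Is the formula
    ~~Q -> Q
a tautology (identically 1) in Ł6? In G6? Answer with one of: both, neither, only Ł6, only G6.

In Ł6: every assignment gives 1 — tautology.
In G6: at Q = 1/5 the value is 1/5 — not a tautology.

only Ł6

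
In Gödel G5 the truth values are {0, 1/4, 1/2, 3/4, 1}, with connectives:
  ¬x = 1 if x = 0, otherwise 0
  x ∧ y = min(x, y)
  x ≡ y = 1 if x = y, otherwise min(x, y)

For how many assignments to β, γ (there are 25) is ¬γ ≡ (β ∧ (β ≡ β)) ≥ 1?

5

value 1: 5 assignments (counts)
value 3/4: 1 assignment
value 1/2: 1 assignment
value 1/4: 1 assignment
value 0: 17 assignments
So 5 of the 25 assignments meet the threshold.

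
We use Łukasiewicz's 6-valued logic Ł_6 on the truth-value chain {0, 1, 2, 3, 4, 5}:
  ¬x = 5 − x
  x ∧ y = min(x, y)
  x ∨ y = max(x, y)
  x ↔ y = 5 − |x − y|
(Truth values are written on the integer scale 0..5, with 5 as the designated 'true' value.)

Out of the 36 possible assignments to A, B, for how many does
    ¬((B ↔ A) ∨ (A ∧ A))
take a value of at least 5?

1

value 5: 1 assignment (counts)
value 4: 2 assignments
value 3: 3 assignments
value 2: 7 assignments
value 1: 12 assignments
value 0: 11 assignments
So 1 of the 36 assignments meets the threshold.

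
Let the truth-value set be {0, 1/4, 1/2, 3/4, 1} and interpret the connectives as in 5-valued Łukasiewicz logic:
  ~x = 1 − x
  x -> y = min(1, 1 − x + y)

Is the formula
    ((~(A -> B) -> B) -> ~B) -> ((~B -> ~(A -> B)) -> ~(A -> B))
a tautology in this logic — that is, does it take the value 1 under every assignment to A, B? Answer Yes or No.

Counterexample: take A = 3/4, B = 1/4.
A -> B = 3/4 -> 1/4 = 1/2
~(A -> B) = ~1/2 = 1/2
~(A -> B) -> B = 1/2 -> 1/4 = 3/4
~B = ~1/4 = 3/4
(~(A -> B) -> B) -> ~B = 3/4 -> 3/4 = 1
~B = ~1/4 = 3/4
A -> B = 3/4 -> 1/4 = 1/2
~(A -> B) = ~1/2 = 1/2
~B -> ~(A -> B) = 3/4 -> 1/2 = 3/4
A -> B = 3/4 -> 1/4 = 1/2
~(A -> B) = ~1/2 = 1/2
(~B -> ~(A -> B)) -> ~(A -> B) = 3/4 -> 1/2 = 3/4
((~(A -> B) -> B) -> ~B) -> ((~B -> ~(A -> B)) -> ~(A -> B)) = 1 -> 3/4 = 3/4
This gives 3/4 ≠ 1.

No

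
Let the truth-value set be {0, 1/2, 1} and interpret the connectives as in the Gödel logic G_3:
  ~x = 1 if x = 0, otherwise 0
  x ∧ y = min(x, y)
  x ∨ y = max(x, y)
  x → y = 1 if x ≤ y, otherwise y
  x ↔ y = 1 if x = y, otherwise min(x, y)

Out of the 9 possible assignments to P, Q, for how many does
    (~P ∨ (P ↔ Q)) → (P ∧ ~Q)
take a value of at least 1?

2

P = 0, Q = 0 ↦ 0  <
P = 0, Q = 1/2 ↦ 0  <
P = 0, Q = 1 ↦ 0  <
P = 1/2, Q = 0 ↦ 1  ≥
P = 1/2, Q = 1/2 ↦ 0  <
P = 1/2, Q = 1 ↦ 0  <
P = 1, Q = 0 ↦ 1  ≥
P = 1, Q = 1/2 ↦ 0  <
P = 1, Q = 1 ↦ 0  <
So 2 of the 9 assignments meet the threshold.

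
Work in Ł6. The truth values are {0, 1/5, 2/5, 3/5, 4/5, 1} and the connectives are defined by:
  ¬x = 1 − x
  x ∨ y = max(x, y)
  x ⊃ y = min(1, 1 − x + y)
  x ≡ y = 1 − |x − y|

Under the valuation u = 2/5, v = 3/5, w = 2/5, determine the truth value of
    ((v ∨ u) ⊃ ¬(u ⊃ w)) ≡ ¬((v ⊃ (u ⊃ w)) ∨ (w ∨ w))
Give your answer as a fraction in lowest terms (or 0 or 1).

v ∨ u = 3/5 ∨ 2/5 = 3/5
u ⊃ w = 2/5 ⊃ 2/5 = 1
¬(u ⊃ w) = ¬1 = 0
(v ∨ u) ⊃ ¬(u ⊃ w) = 3/5 ⊃ 0 = 2/5
u ⊃ w = 2/5 ⊃ 2/5 = 1
v ⊃ (u ⊃ w) = 3/5 ⊃ 1 = 1
w ∨ w = 2/5 ∨ 2/5 = 2/5
(v ⊃ (u ⊃ w)) ∨ (w ∨ w) = 1 ∨ 2/5 = 1
¬((v ⊃ (u ⊃ w)) ∨ (w ∨ w)) = ¬1 = 0
((v ∨ u) ⊃ ¬(u ⊃ w)) ≡ ¬((v ⊃ (u ⊃ w)) ∨ (w ∨ w)) = 2/5 ≡ 0 = 3/5

3/5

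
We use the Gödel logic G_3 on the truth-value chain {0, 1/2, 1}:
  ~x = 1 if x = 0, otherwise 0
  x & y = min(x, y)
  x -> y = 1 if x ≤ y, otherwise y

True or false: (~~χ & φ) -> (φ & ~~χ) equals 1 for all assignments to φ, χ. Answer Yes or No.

Yes

φ = 0, χ = 0 ↦ 1
φ = 0, χ = 1/2 ↦ 1
φ = 0, χ = 1 ↦ 1
φ = 1/2, χ = 0 ↦ 1
φ = 1/2, χ = 1/2 ↦ 1
φ = 1/2, χ = 1 ↦ 1
φ = 1, χ = 0 ↦ 1
φ = 1, χ = 1/2 ↦ 1
φ = 1, χ = 1 ↦ 1
Every assignment gives a value ≥ 1.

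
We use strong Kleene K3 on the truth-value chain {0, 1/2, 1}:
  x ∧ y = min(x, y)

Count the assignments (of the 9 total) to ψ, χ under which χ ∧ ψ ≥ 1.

ψ = 0, χ = 0 ↦ 0  <
ψ = 0, χ = 1/2 ↦ 0  <
ψ = 0, χ = 1 ↦ 0  <
ψ = 1/2, χ = 0 ↦ 0  <
ψ = 1/2, χ = 1/2 ↦ 1/2  <
ψ = 1/2, χ = 1 ↦ 1/2  <
ψ = 1, χ = 0 ↦ 0  <
ψ = 1, χ = 1/2 ↦ 1/2  <
ψ = 1, χ = 1 ↦ 1  ≥
So 1 of the 9 assignments meets the threshold.

1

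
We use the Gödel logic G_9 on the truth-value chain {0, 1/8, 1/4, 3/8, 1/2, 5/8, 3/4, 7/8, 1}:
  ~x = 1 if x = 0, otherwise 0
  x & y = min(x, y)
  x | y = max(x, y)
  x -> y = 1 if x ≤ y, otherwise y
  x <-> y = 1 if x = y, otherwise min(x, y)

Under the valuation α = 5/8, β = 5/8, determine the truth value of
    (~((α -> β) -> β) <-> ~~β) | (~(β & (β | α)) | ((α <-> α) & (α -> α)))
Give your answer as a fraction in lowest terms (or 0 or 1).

α -> β = 5/8 -> 5/8 = 1
(α -> β) -> β = 1 -> 5/8 = 5/8
~((α -> β) -> β) = ~5/8 = 0
~β = ~5/8 = 0
~~β = ~0 = 1
~((α -> β) -> β) <-> ~~β = 0 <-> 1 = 0
β | α = 5/8 | 5/8 = 5/8
β & (β | α) = 5/8 & 5/8 = 5/8
~(β & (β | α)) = ~5/8 = 0
α <-> α = 5/8 <-> 5/8 = 1
α -> α = 5/8 -> 5/8 = 1
(α <-> α) & (α -> α) = 1 & 1 = 1
~(β & (β | α)) | ((α <-> α) & (α -> α)) = 0 | 1 = 1
(~((α -> β) -> β) <-> ~~β) | (~(β & (β | α)) | ((α <-> α) & (α -> α))) = 0 | 1 = 1

1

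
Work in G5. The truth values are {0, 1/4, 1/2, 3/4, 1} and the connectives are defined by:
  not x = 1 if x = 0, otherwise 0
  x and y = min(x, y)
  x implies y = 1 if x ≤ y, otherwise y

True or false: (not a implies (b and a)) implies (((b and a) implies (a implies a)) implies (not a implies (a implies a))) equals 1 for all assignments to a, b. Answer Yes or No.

At a = 1/4, b = 1/2, for instance:
not a = not 1/4 = 0
b and a = 1/2 and 1/4 = 1/4
not a implies (b and a) = 0 implies 1/4 = 1
a implies a = 1/4 implies 1/4 = 1
(b and a) implies (a implies a) = 1/4 implies 1 = 1
not a implies (a implies a) = 0 implies 1 = 1
((b and a) implies (a implies a)) implies (not a implies (a implies a)) = 1 implies 1 = 1
(not a implies (b and a)) implies (((b and a) implies (a implies a)) implies (not a implies (a implies a))) = 1 implies 1 = 1
and checking the remaining 24 assignments likewise gives ≥ 1 in every case.

Yes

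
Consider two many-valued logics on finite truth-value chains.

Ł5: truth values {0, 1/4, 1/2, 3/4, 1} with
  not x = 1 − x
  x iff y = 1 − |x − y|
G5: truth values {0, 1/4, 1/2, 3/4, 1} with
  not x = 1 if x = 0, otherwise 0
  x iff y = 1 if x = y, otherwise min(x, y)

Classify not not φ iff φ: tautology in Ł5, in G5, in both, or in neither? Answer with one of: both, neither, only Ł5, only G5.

only Ł5

In Ł5: every assignment gives 1 — tautology.
In G5: at φ = 1/4 the value is 1/4 — not a tautology.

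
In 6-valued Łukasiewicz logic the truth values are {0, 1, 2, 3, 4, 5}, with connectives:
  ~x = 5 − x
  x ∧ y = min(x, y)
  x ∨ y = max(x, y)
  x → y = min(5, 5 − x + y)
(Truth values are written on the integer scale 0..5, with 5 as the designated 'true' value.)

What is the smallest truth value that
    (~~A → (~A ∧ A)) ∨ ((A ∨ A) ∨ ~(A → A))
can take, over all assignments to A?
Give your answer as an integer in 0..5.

Take A = 3:
~A = ~3 = 2
~~A = ~2 = 3
~A = ~3 = 2
~A ∧ A = 2 ∧ 3 = 2
~~A → (~A ∧ A) = 3 → 2 = 4
A ∨ A = 3 ∨ 3 = 3
A → A = 3 → 3 = 5
~(A → A) = ~5 = 0
(A ∨ A) ∨ ~(A → A) = 3 ∨ 0 = 3
(~~A → (~A ∧ A)) ∨ ((A ∨ A) ∨ ~(A → A)) = 4 ∨ 3 = 4
No assignment yields a value below 4, so this is the minimum.

4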